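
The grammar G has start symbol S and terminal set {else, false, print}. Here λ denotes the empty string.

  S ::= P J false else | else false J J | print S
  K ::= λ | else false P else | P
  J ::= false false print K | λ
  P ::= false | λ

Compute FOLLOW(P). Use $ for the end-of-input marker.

FIRST(J): from J::=false false print K we get {false}; from J::=λ we get {λ}. So FIRST(J) = {λ, false}.
FIRST(P): from P::=false we get {false}; from P::=λ we get {λ}. So FIRST(P) = {λ, false}.
FIRST(S): from S::=P J false else we get {false}; from S::=else false J J we get {else}; from S::=print S we get {print}. So FIRST(S) = {else, false, print}.
FIRST(K): from K::=λ we get {λ}; from K::=else false P else we get {else}; from K::=P we get {λ, false}. So FIRST(K) = {λ, else, false}.
FOLLOW(S) includes $ since S is the start symbol.
FOLLOW(S): in S::=print S, the suffix after S is empty (adds nothing new). Thus FOLLOW(S) = {$}.
FOLLOW(J): in S::=P J false else, J is followed by false else with FIRST {false}; in S::=else false J J (occurrence 1), J is followed by J with FIRST {λ, false}; in S::=else false J J (occurrence 1), the suffix after J is nullable, so FOLLOW(J) ⊇ FOLLOW(S) = {$}; in S::=else false J J (occurrence 2), the suffix after J is empty, so FOLLOW(J) ⊇ FOLLOW(S) = {$}. Thus FOLLOW(J) = {$, false}.
FOLLOW(K): in J::=false false print K, the suffix after K is empty, so FOLLOW(K) ⊇ FOLLOW(J) = {$, false}. Thus FOLLOW(K) = {$, false}.
FOLLOW(P): in S::=P J false else, P is followed by J false else with FIRST {false}; in K::=else false P else, P is followed by else with FIRST {else}; in K::=P, the suffix after P is empty, so FOLLOW(P) ⊇ FOLLOW(K) = {$, false}. Thus FOLLOW(P) = {$, else, false}.

{$, else, false}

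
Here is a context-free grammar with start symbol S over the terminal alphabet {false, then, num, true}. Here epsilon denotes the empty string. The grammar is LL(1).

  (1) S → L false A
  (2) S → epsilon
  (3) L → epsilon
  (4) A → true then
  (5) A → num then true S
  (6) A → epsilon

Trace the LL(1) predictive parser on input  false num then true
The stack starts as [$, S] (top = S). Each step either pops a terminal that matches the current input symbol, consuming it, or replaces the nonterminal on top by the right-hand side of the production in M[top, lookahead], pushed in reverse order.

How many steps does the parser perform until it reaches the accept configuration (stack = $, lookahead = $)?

8

     Stack              Input                  Action
  1  $ S                false num then true $  expand S → L false A
  2  $ A false L        false num then true $  expand L → epsilon
  3  $ A false          false num then true $  match false
  4  $ A                num then true $        expand A → num then true S
  5  $ S true then num  num then true $        match num
  6  $ S true then      then true $            match then
  7  $ S true           true $                 match true
  8  $ S                $                      expand S → epsilon
Accept reached after 8 steps.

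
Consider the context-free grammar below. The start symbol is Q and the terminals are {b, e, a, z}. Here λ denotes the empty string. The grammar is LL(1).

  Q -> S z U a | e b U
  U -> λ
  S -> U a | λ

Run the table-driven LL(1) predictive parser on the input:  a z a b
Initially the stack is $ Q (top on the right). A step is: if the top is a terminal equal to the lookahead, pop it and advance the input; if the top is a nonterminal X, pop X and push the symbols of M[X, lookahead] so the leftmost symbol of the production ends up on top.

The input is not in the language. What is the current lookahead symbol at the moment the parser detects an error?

b

     Stack        Input      Action
  1  $ Q          a z a b $  expand Q -> S z U a
  2  $ a U z S    a z a b $  expand S -> U a
  3  $ a U z a U  a z a b $  expand U -> λ
  4  $ a U z a    a z a b $  match a
  5  $ a U z      z a b $    match z
  6  $ a U        a b $      expand U -> λ
  7  $ a          a b $      match a
  8  $            b $        error: stack empty but input remains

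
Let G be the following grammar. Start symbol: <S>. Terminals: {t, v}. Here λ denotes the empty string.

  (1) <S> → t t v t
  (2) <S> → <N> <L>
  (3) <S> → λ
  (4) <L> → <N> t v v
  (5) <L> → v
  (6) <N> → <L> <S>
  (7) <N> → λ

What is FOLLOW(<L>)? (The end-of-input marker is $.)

FIRST(<S>) = {λ, t, v}  (via <N> <L>)
FIRST(<L>) = {t, v}  (via <N> t v v)
FIRST(<N>) = {λ, t, v}  (via <L> <S>)
FOLLOW(<S>) includes $ since <S> is the start symbol.
FOLLOW(<N>): in <S>→<N> <L>, <N> is followed by <L> with FIRST {t, v}; in <L>→<N> t v v, <N> is followed by t v v with FIRST {t}. Thus FOLLOW(<N>) = {t, v}.
FOLLOW(<S>): in <N>→<L> <S>, the suffix after <S> is empty, so FOLLOW(<S>) ⊇ FOLLOW(<N>) = {t, v}. Thus FOLLOW(<S>) = {$, t, v}.
FOLLOW(<L>): in <S>→<N> <L>, the suffix after <L> is empty, so FOLLOW(<L>) ⊇ FOLLOW(<S>) = {$, t, v}; in <N>→<L> <S>, <L> is followed by <S> with FIRST {λ, t, v}; in <N>→<L> <S>, the suffix after <L> is nullable, so FOLLOW(<L>) ⊇ FOLLOW(<N>) = {t, v}. Thus FOLLOW(<L>) = {$, t, v}.

{$, t, v}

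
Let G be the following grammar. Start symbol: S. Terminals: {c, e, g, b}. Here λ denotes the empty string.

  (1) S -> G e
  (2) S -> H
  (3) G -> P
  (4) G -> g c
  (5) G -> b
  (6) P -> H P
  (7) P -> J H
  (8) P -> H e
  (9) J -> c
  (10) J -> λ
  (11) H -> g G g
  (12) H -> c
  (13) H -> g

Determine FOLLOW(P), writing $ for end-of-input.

FIRST(J): from J->c we get {c}; from J->λ we get {λ}. So FIRST(J) = {λ, c}.
FIRST(H): from H->g G g we get {g}; from H->c we get {c}; from H->g we get {g}. So FIRST(H) = {c, g}.
FIRST(P): from P->H P we get {c, g}; from P->J H we get {c, g}; from P->H e we get {c, g}. So FIRST(P) = {c, g}.
FIRST(G): from G->P we get {c, g}; from G->g c we get {g}; from G->b we get {b}. So FIRST(G) = {b, c, g}.
FIRST(S): from S->G e we get {b, c, g}; from S->H we get {c, g}. So FIRST(S) = {b, c, g}.
FOLLOW(S) includes $ since S is the start symbol.
FOLLOW(S): S appears on no right-hand side. Thus FOLLOW(S) = {$}.
FOLLOW(G): in S->G e, G is followed by e with FIRST {e}; in H->g G g, G is followed by g with FIRST {g}. Thus FOLLOW(G) = {e, g}.
FOLLOW(P): in G->P, the suffix after P is empty, so FOLLOW(P) ⊇ FOLLOW(G) = {e, g}; in P->H P, the suffix after P is empty (adds nothing new). Thus FOLLOW(P) = {e, g}.
FOLLOW(J): in P->J H, J is followed by H with FIRST {c, g}. Thus FOLLOW(J) = {c, g}.
FOLLOW(H): in S->H, the suffix after H is empty, so FOLLOW(H) ⊇ FOLLOW(S) = {$}; in P->H P, H is followed by P with FIRST {c, g}; in P->J H, the suffix after H is empty, so FOLLOW(H) ⊇ FOLLOW(P) = {e, g}; in P->H e, H is followed by e with FIRST {e}. Thus FOLLOW(H) = {$, c, e, g}.

{e, g}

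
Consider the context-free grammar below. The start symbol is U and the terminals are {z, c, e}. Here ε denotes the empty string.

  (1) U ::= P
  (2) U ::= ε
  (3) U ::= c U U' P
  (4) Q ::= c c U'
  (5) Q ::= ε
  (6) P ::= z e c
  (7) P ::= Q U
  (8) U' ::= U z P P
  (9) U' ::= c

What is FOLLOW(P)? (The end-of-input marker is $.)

{$, c, z}

FIRST(Q): from Q::=c c U' we get {c}; from Q::=ε we get {ε}. So FIRST(Q) = {ε, c}.
FIRST(U): from U::=P we get {ε, c, z}; from U::=ε we get {ε}; from U::=c U U' P we get {c}. So FIRST(U) = {ε, c, z}.
FIRST(P): from P::=z e c we get {z}; from P::=Q U we get {ε, c, z}. So FIRST(P) = {ε, c, z}.
FIRST(U'): from U'::=U z P P we get {c, z}; from U'::=c we get {c}. So FIRST(U') = {c, z}.
FOLLOW(U) includes $ since U is the start symbol.
FOLLOW(U): in U::=c U U' P, U is followed by U' P with FIRST {c, z}; in P::=Q U, the suffix after U is empty, so FOLLOW(U) ⊇ FOLLOW(P) = {$, c, z}; in U'::=U z P P, U is followed by z P P with FIRST {z}. Thus FOLLOW(U) = {$, c, z}.
FOLLOW(Q): in P::=Q U, Q is followed by U with FIRST {ε, c, z}; in P::=Q U, the suffix after Q is nullable, so FOLLOW(Q) ⊇ FOLLOW(P) = {$, c, z}. Thus FOLLOW(Q) = {$, c, z}.
FOLLOW(U'): in U::=c U U' P, U' is followed by P with FIRST {ε, c, z}; in U::=c U U' P, the suffix after U' is nullable, so FOLLOW(U') ⊇ FOLLOW(U) = {$, c, z}; in Q::=c c U', the suffix after U' is empty, so FOLLOW(U') ⊇ FOLLOW(Q) = {$, c, z}. Thus FOLLOW(U') = {$, c, z}.
FOLLOW(P): in U::=P, the suffix after P is empty, so FOLLOW(P) ⊇ FOLLOW(U) = {$, c, z}; in U::=c U U' P, the suffix after P is empty, so FOLLOW(P) ⊇ FOLLOW(U) = {$, c, z}; in U'::=U z P P (occurrence 1), P is followed by P with FIRST {ε, c, z}; in U'::=U z P P (occurrence 1), the suffix after P is nullable, so FOLLOW(P) ⊇ FOLLOW(U') = {$, c, z}; in U'::=U z P P (occurrence 2), the suffix after P is empty, so FOLLOW(P) ⊇ FOLLOW(U') = {$, c, z}. Thus FOLLOW(P) = {$, c, z}.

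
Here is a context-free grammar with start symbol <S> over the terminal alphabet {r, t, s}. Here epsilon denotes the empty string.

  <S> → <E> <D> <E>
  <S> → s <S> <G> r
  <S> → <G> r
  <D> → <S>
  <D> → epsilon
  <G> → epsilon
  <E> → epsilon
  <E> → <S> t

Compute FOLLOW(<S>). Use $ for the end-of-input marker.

FIRST(<G>): from <G>→epsilon we get {epsilon}. So FIRST(<G>) = {epsilon}.
FIRST(<S>): from <S>→<E> <D> <E> we get {epsilon, r, s, t}; from <S>→s <S> <G> r we get {s}; from <S>→<G> r we get {r}. So FIRST(<S>) = {epsilon, r, s, t}.
FIRST(<D>): from <D>→<S> we get {epsilon, r, s, t}; from <D>→epsilon we get {epsilon}. So FIRST(<D>) = {epsilon, r, s, t}.
FIRST(<E>): from <E>→epsilon we get {epsilon}; from <E>→<S> t we get {r, s, t}. So FIRST(<E>) = {epsilon, r, s, t}.
FOLLOW(<S>) includes $ since <S> is the start symbol.
FOLLOW(<G>): in <S>→s <S> <G> r, <G> is followed by r with FIRST {r}; in <S>→<G> r, <G> is followed by r with FIRST {r}. Thus FOLLOW(<G>) = {r}.
FOLLOW(<S>): in <S>→s <S> <G> r, <S> is followed by <G> r with FIRST {r}; in <D>→<S>, the suffix after <S> is empty, so FOLLOW(<S>) ⊇ FOLLOW(<D>) = {$, r, s, t}; in <E>→<S> t, <S> is followed by t with FIRST {t}. Thus FOLLOW(<S>) = {$, r, s, t}.
FOLLOW(<D>): in <S>→<E> <D> <E>, <D> is followed by <E> with FIRST {epsilon, r, s, t}; in <S>→<E> <D> <E>, the suffix after <D> is nullable, so FOLLOW(<D>) ⊇ FOLLOW(<S>) = {$, r, s, t}. Thus FOLLOW(<D>) = {$, r, s, t}.
FOLLOW(<E>): in <S>→<E> <D> <E> (occurrence 1), <E> is followed by <D> <E> with FIRST {epsilon, r, s, t}; in <S>→<E> <D> <E> (occurrence 1), the suffix after <E> is nullable, so FOLLOW(<E>) ⊇ FOLLOW(<S>) = {$, r, s, t}; in <S>→<E> <D> <E> (occurrence 2), the suffix after <E> is empty, so FOLLOW(<E>) ⊇ FOLLOW(<S>) = {$, r, s, t}. Thus FOLLOW(<E>) = {$, r, s, t}.

{$, r, s, t}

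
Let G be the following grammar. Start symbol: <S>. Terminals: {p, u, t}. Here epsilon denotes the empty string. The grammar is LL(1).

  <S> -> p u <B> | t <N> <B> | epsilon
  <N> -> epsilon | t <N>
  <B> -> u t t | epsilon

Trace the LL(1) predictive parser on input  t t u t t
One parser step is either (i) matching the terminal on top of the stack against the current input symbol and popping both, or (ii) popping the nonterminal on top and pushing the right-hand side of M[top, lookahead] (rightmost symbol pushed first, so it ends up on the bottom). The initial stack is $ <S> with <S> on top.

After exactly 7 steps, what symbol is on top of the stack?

     Stack        Input        Action
  1  $ <S>        t t u t t $  expand <S> -> t <N> <B>
  2  $ <B> <N> t  t t u t t $  match t
  3  $ <B> <N>    t u t t $    expand <N> -> t <N>
  4  $ <B> <N> t  t u t t $    match t
  5  $ <B> <N>    u t t $      expand <N> -> epsilon
  6  $ <B>        u t t $      expand <B> -> u t t
  7  $ t t u      u t t $      match u
Stack after step 7: $ t t (top = t).

t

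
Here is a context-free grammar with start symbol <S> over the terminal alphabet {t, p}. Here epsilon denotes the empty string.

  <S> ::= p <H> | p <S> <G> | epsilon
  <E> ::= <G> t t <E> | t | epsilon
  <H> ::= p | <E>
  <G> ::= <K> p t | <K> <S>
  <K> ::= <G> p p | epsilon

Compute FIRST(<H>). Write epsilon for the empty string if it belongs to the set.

{epsilon, p, t}

FIRST(<S>): from <S>::=p <H> we get {p}; from <S>::=p <S> <G> we get {p}; from <S>::=epsilon we get {epsilon}. So FIRST(<S>) = {epsilon, p}.
FIRST(<E>): from <E>::=<G> t t <E> we get {p, t}; from <E>::=t we get {t}; from <E>::=epsilon we get {epsilon}. So FIRST(<E>) = {epsilon, p, t}.
FIRST(<H>): from <H>::=p we get {p}; from <H>::=<E> we get {epsilon, p, t}. So FIRST(<H>) = {epsilon, p, t}.
FIRST(<G>): from <G>::=<K> p t we get {p}; from <G>::=<K> <S> we get {epsilon, p}. So FIRST(<G>) = {epsilon, p}.
FIRST(<K>): from <K>::=<G> p p we get {p}; from <K>::=epsilon we get {epsilon}. So FIRST(<K>) = {epsilon, p}.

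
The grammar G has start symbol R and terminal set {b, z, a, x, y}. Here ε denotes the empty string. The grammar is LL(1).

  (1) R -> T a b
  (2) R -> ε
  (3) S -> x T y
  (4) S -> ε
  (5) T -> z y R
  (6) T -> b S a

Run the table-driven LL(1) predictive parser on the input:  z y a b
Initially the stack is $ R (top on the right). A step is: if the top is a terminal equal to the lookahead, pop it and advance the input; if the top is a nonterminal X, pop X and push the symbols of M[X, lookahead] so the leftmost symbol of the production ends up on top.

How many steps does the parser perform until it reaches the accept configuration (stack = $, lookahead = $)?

     Stack        Input      Action
  1  $ R          z y a b $  expand R -> T a b
  2  $ b a T      z y a b $  expand T -> z y R
  3  $ b a R y z  z y a b $  match z
  4  $ b a R y    y a b $    match y
  5  $ b a R      a b $      expand R -> ε
  6  $ b a        a b $      match a
  7  $ b          b $        match b
Accept reached after 7 steps.

7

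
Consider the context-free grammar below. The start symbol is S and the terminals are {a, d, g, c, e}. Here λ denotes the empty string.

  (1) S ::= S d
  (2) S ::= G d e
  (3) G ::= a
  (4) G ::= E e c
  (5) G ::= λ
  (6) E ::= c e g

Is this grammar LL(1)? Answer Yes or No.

No

FIRST(S) = {a, c, d}
FIRST(G) = {λ, a, c}
FIRST(E) = {c}
FOLLOW(S) = {$, d}
FOLLOW(G) = {d}
FOLLOW(E) = {e}
Cell M[S, a] receives both S ::= S d and S ::= G d e — the grammar is not LL(1).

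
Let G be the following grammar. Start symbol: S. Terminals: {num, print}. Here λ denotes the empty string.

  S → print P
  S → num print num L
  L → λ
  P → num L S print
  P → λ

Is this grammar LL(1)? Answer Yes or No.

Yes

FIRST(S) = {num, print}
FIRST(L) = {λ}
FIRST(P) = {λ, num}
FOLLOW(S) = {$, print}
FOLLOW(L) = {$, num, print}
FOLLOW(P) = {$, print}
Each cell of M receives at most one production.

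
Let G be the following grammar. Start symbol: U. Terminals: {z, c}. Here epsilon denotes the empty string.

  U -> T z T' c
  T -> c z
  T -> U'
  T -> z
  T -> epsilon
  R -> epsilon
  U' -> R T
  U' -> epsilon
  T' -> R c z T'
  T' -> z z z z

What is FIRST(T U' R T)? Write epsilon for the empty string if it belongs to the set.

FIRST(R): from R->epsilon we get {epsilon}. So FIRST(R) = {epsilon}.
FIRST(T'): from T'->R c z T' we get {c}; from T'->z z z z we get {z}. So FIRST(T') = {c, z}.
FIRST(U): from U->T z T' c we get {c, z}. So FIRST(U) = {c, z}.
FIRST(T): from T->c z we get {c}; from T->U' we get {epsilon, c, z}; from T->z we get {z}; from T->epsilon we get {epsilon}. So FIRST(T) = {epsilon, c, z}.
FIRST(U'): from U'->R T we get {epsilon, c, z}; from U'->epsilon we get {epsilon}. So FIRST(U') = {epsilon, c, z}.
FIRST(T U' R T): take FIRST of each symbol in turn, carrying on past any symbol whose FIRST contains epsilon; result {epsilon, c, z}.

{epsilon, c, z}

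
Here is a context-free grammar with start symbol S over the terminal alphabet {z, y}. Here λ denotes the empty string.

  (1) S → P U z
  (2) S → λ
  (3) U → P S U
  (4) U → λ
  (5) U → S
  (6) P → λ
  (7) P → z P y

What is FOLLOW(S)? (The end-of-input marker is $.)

{$, z}

FIRST(P) = {λ, z}
FIRST(S) = {λ, z}  (via P U z)
FIRST(U) = {λ, z}  (via P S U, S)
FOLLOW(S) includes $ since S is the start symbol.
FOLLOW(U): in S→P U z, U is followed by z with FIRST {z}; in U→P S U, the suffix after U is empty (adds nothing new). Thus FOLLOW(U) = {z}.
FOLLOW(S): in U→P S U, S is followed by U with FIRST {λ, z}; in U→P S U, the suffix after S is nullable, so FOLLOW(S) ⊇ FOLLOW(U) = {z}; in U→S, the suffix after S is empty, so FOLLOW(S) ⊇ FOLLOW(U) = {z}. Thus FOLLOW(S) = {$, z}.
FOLLOW(P): in S→P U z, P is followed by U z with FIRST {z}; in U→P S U, P is followed by S U with FIRST {λ, z}; in U→P S U, the suffix after P is nullable, so FOLLOW(P) ⊇ FOLLOW(U) = {z}; in P→z P y, P is followed by y with FIRST {y}. Thus FOLLOW(P) = {y, z}.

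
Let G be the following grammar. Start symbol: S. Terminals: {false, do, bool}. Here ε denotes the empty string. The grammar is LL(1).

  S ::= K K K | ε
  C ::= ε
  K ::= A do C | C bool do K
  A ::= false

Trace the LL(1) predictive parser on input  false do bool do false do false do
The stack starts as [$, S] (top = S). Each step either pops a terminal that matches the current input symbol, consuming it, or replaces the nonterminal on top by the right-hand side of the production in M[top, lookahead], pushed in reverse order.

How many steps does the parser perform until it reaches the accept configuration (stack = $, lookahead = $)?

20

      Stack             Input                                 Action
   1  $ S               false do bool do false do false do $  expand S ::= K K K
   2  $ K K K           false do bool do false do false do $  expand K ::= A do C
   3  $ K K C do A      false do bool do false do false do $  expand A ::= false
   4  $ K K C do false  false do bool do false do false do $  match false
   5  $ K K C do        do bool do false do false do $        match do
   6  $ K K C           bool do false do false do $           expand C ::= ε
   7  $ K K             bool do false do false do $           expand K ::= C bool do K
   8  $ K K do bool C   bool do false do false do $           expand C ::= ε
   9  $ K K do bool     bool do false do false do $           match bool
  10  $ K K do          do false do false do $                match do
  11  $ K K             false do false do $                   expand K ::= A do C
  12  $ K C do A        false do false do $                   expand A ::= false
  13  $ K C do false    false do false do $                   match false
  14  $ K C do          do false do $                         match do
  15  $ K C             false do $                            expand C ::= ε
  16  $ K               false do $                            expand K ::= A do C
  17  $ C do A          false do $                            expand A ::= false
  18  $ C do false      false do $                            match false
  19  $ C do            do $                                  match do
  20  $ C               $                                     expand C ::= ε
Accept reached after 20 steps.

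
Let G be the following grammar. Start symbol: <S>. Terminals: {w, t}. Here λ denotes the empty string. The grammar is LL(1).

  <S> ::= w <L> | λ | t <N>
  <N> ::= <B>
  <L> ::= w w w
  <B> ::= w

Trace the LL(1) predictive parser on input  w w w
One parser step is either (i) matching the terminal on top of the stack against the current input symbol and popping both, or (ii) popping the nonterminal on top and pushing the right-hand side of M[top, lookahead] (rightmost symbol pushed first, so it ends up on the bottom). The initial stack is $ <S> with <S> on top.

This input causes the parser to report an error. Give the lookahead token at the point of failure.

$

step 1: stack=$ <S>  input=w w w $  — expand <S> ::= w <L>
step 2: stack=$ <L> w  input=w w w $  — match w
step 3: stack=$ <L>  input=w w $  — expand <L> ::= w w w
step 4: stack=$ w w w  input=w w $  — match w
step 5: stack=$ w w  input=w $  — match w
step 6: stack=$ w  input=$  — error: top is terminal w but lookahead is $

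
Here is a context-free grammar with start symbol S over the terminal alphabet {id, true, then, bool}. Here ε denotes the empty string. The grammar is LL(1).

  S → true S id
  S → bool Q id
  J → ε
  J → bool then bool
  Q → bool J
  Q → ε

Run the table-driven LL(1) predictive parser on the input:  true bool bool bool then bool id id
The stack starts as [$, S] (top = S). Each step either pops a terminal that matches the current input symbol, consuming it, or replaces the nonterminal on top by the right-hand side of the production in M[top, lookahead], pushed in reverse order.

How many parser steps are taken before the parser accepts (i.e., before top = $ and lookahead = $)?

step 1: stack=$ S  input=true bool bool bool then bool id id $  — expand S → true S id
step 2: stack=$ id S true  input=true bool bool bool then bool id id $  — match true
step 3: stack=$ id S  input=bool bool bool then bool id id $  — expand S → bool Q id
step 4: stack=$ id id Q bool  input=bool bool bool then bool id id $  — match bool
step 5: stack=$ id id Q  input=bool bool then bool id id $  — expand Q → bool J
step 6: stack=$ id id J bool  input=bool bool then bool id id $  — match bool
step 7: stack=$ id id J  input=bool then bool id id $  — expand J → bool then bool
step 8: stack=$ id id bool then bool  input=bool then bool id id $  — match bool
step 9: stack=$ id id bool then  input=then bool id id $  — match then
step 10: stack=$ id id bool  input=bool id id $  — match bool
step 11: stack=$ id id  input=id id $  — match id
step 12: stack=$ id  input=id $  — match id
Accept reached after 12 steps.

12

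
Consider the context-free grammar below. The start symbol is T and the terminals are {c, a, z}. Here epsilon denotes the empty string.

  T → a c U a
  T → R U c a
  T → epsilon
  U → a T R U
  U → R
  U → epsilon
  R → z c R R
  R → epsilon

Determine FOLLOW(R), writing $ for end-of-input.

{a, c, z}

FIRST(R): from R→z c R R we get {z}; from R→epsilon we get {epsilon}. So FIRST(R) = {epsilon, z}.
FIRST(U): from U→a T R U we get {a}; from U→R we get {epsilon, z}; from U→epsilon we get {epsilon}. So FIRST(U) = {epsilon, a, z}.
FIRST(T): from T→a c U a we get {a}; from T→R U c a we get {a, c, z}; from T→epsilon we get {epsilon}. So FIRST(T) = {epsilon, a, c, z}.
FOLLOW(T) includes $ since T is the start symbol.
FOLLOW(U): in T→a c U a, U is followed by a with FIRST {a}; in T→R U c a, U is followed by c a with FIRST {c}; in U→a T R U, the suffix after U is empty (adds nothing new). Thus FOLLOW(U) = {a, c}.
FOLLOW(T): in U→a T R U, T is followed by R U with FIRST {epsilon, a, z}; in U→a T R U, the suffix after T is nullable, so FOLLOW(T) ⊇ FOLLOW(U) = {a, c}. Thus FOLLOW(T) = {$, a, c, z}.
FOLLOW(R): in T→R U c a, R is followed by U c a with FIRST {a, c, z}; in U→a T R U, R is followed by U with FIRST {epsilon, a, z}; in U→a T R U, the suffix after R is nullable, so FOLLOW(R) ⊇ FOLLOW(U) = {a, c}; in U→R, the suffix after R is empty, so FOLLOW(R) ⊇ FOLLOW(U) = {a, c}; in R→z c R R (occurrence 1), R is followed by R with FIRST {epsilon, z}; in R→z c R R (occurrence 1), the suffix after R is nullable (adds nothing new); in R→z c R R (occurrence 2), the suffix after R is empty (adds nothing new). Thus FOLLOW(R) = {a, c, z}.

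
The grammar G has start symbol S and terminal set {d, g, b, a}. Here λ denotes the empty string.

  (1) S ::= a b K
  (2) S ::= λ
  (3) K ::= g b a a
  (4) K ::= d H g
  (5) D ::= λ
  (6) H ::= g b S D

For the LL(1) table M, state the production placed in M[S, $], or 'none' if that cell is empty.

S ::= λ

FIRST(S) = {λ, a}
FIRST(K) = {d, g}
FIRST(D) = {λ}
FIRST(H) = {g}
FOLLOW(S) includes $ since S is the start symbol.
FOLLOW(H): in K::=d H g, H is followed by g with FIRST {g}. Thus FOLLOW(H) = {g}.
FOLLOW(S): in H::=g b S D, S is followed by D with FIRST {λ}; in H::=g b S D, the suffix after S is nullable, so FOLLOW(S) ⊇ FOLLOW(H) = {g}. Thus FOLLOW(S) = {$, g}.
For S ::= a b K: FIRST(a b K) = {a}, so it goes in M[S, t] for t ∈ {a}.
For S ::= λ: FIRST(λ) = {λ}, so it goes in M[S, t] for t ∈ {}; since λ ∈ FIRST, also for every t ∈ FOLLOW(S) = {$, g}.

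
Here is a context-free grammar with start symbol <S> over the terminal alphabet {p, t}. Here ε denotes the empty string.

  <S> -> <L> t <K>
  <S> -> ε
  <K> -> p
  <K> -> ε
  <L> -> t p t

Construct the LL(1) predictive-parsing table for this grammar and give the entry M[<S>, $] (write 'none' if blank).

<S> -> ε

FIRST(<K>) = {ε, p}
FIRST(<L>) = {t}
FIRST(<S>) = {ε, t}  (via <L> t <K>)
FOLLOW(<S>) includes $ since <S> is the start symbol.
FOLLOW(<S>): <S> appears on no right-hand side. Thus FOLLOW(<S>) = {$}.
For <S> -> <L> t <K>: FIRST(<L> t <K>) = {t}, so it goes in M[<S>, t] for t ∈ {t}.
For <S> -> ε: FIRST(ε) = {ε}, so it goes in M[<S>, t] for t ∈ {}; since ε ∈ FIRST, also for every t ∈ FOLLOW(<S>) = {$}.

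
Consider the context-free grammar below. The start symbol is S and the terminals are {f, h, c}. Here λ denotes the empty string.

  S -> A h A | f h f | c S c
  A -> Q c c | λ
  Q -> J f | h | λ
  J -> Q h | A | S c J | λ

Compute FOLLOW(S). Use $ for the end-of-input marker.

{$, c}

FIRST(S): from S->A h A we get {c, f, h}; from S->f h f we get {f}; from S->c S c we get {c}. So FIRST(S) = {c, f, h}.
FIRST(A): from A->Q c c we get {c, f, h}; from A->λ we get {λ}. So FIRST(A) = {λ, c, f, h}.
FIRST(Q): from Q->J f we get {c, f, h}; from Q->h we get {h}; from Q->λ we get {λ}. So FIRST(Q) = {λ, c, f, h}.
FIRST(J): from J->Q h we get {c, f, h}; from J->A we get {λ, c, f, h}; from J->S c J we get {c, f, h}; from J->λ we get {λ}. So FIRST(J) = {λ, c, f, h}.
FOLLOW(S) includes $ since S is the start symbol.
FOLLOW(S): in S->c S c, S is followed by c with FIRST {c}; in J->S c J, S is followed by c J with FIRST {c}. Thus FOLLOW(S) = {$, c}.
FOLLOW(Q): in A->Q c c, Q is followed by c c with FIRST {c}; in J->Q h, Q is followed by h with FIRST {h}. Thus FOLLOW(Q) = {c, h}.
FOLLOW(J): in Q->J f, J is followed by f with FIRST {f}; in J->S c J, the suffix after J is empty (adds nothing new). Thus FOLLOW(J) = {f}.
FOLLOW(A): in S->A h A (occurrence 1), A is followed by h A with FIRST {h}; in S->A h A (occurrence 2), the suffix after A is empty, so FOLLOW(A) ⊇ FOLLOW(S) = {$, c}; in J->A, the suffix after A is empty, so FOLLOW(A) ⊇ FOLLOW(J) = {f}. Thus FOLLOW(A) = {$, c, f, h}.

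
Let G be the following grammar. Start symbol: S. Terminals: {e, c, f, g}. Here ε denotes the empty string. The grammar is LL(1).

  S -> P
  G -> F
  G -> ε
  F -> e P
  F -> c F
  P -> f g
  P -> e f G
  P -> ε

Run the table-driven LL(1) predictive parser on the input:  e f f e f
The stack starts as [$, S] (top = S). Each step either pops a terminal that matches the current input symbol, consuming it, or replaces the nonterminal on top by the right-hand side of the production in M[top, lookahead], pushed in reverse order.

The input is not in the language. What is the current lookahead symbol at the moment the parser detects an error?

step 1: stack=$ S  input=e f f e f $  — expand S -> P
step 2: stack=$ P  input=e f f e f $  — expand P -> e f G
step 3: stack=$ G f e  input=e f f e f $  — match e
step 4: stack=$ G f  input=f f e f $  — match f
step 5: stack=$ G  input=f e f $  — error: M[G, f] is empty

f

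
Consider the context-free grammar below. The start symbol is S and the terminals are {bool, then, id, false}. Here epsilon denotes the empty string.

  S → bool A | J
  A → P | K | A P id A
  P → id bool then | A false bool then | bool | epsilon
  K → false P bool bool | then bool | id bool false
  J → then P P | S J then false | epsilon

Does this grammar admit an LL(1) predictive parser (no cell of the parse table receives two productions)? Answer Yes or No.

No

FIRST(S) = {epsilon, bool, then}
FIRST(A) = {epsilon, bool, false, id, then}
FIRST(P) = {epsilon, bool, false, id, then}
FIRST(K) = {false, id, then}
FIRST(J) = {epsilon, bool, then}
FOLLOW(S) = {$, bool, then}
FOLLOW(A) = {$, bool, false, id, then}
FOLLOW(P) = {$, bool, false, id, then}
FOLLOW(K) = {$, bool, false, id, then}
FOLLOW(J) = {$, bool, then}
Cell M[A, bool] receives both A → P and A → A P id A — the grammar is not LL(1).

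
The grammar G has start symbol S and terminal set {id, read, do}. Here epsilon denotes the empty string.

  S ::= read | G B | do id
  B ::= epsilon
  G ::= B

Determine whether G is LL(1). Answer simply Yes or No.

FIRST(S) = {epsilon, do, read}
FIRST(B) = {epsilon}
FIRST(G) = {epsilon}
FOLLOW(S) = {$}
FOLLOW(B) = {$}
FOLLOW(G) = {$}
Each cell of M receives at most one production.

Yes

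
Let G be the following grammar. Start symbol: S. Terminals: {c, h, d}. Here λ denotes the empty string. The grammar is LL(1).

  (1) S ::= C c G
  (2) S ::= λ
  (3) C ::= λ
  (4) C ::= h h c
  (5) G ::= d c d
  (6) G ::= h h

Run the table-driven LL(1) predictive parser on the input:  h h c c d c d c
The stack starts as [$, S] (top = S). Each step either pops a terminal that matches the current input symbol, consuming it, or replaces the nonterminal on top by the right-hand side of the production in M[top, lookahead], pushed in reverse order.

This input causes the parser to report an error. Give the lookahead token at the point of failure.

c

step 1: stack=$ S  input=h h c c d c d c $  — expand S ::= C c G
step 2: stack=$ G c C  input=h h c c d c d c $  — expand C ::= h h c
step 3: stack=$ G c c h h  input=h h c c d c d c $  — match h
step 4: stack=$ G c c h  input=h c c d c d c $  — match h
step 5: stack=$ G c c  input=c c d c d c $  — match c
step 6: stack=$ G c  input=c d c d c $  — match c
step 7: stack=$ G  input=d c d c $  — expand G ::= d c d
step 8: stack=$ d c d  input=d c d c $  — match d
step 9: stack=$ d c  input=c d c $  — match c
step 10: stack=$ d  input=d c $  — match d
step 11: stack=$  input=c $  — error: stack empty but input remains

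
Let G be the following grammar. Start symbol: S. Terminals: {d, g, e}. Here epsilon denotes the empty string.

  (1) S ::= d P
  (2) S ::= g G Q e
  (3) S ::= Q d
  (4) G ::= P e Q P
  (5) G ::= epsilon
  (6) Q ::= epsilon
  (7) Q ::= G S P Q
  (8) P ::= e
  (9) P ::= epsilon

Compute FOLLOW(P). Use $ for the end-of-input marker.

{$, d, e, g}

FIRST(P): from P::=e we get {e}; from P::=epsilon we get {epsilon}. So FIRST(P) = {epsilon, e}.
FIRST(G): from G::=P e Q P we get {e}; from G::=epsilon we get {epsilon}. So FIRST(G) = {epsilon, e}.
FIRST(S): from S::=d P we get {d}; from S::=g G Q e we get {g}; from S::=Q d we get {d, e, g}. So FIRST(S) = {d, e, g}.
FIRST(Q): from Q::=epsilon we get {epsilon}; from Q::=G S P Q we get {d, e, g}. So FIRST(Q) = {epsilon, d, e, g}.
FOLLOW(S) includes $ since S is the start symbol.
FOLLOW(G): in S::=g G Q e, G is followed by Q e with FIRST {d, e, g}; in Q::=G S P Q, G is followed by S P Q with FIRST {d, e, g}. Thus FOLLOW(G) = {d, e, g}.
FOLLOW(Q): in S::=g G Q e, Q is followed by e with FIRST {e}; in S::=Q d, Q is followed by d with FIRST {d}; in G::=P e Q P, Q is followed by P with FIRST {epsilon, e}; in G::=P e Q P, the suffix after Q is nullable, so FOLLOW(Q) ⊇ FOLLOW(G) = {d, e, g}; in Q::=G S P Q, the suffix after Q is empty (adds nothing new). Thus FOLLOW(Q) = {d, e, g}.
FOLLOW(S): in Q::=G S P Q, S is followed by P Q with FIRST {epsilon, d, e, g}; in Q::=G S P Q, the suffix after S is nullable, so FOLLOW(S) ⊇ FOLLOW(Q) = {d, e, g}. Thus FOLLOW(S) = {$, d, e, g}.
FOLLOW(P): in S::=d P, the suffix after P is empty, so FOLLOW(P) ⊇ FOLLOW(S) = {$, d, e, g}; in G::=P e Q P (occurrence 1), P is followed by e Q P with FIRST {e}; in G::=P e Q P (occurrence 2), the suffix after P is empty, so FOLLOW(P) ⊇ FOLLOW(G) = {d, e, g}; in Q::=G S P Q, P is followed by Q with FIRST {epsilon, d, e, g}; in Q::=G S P Q, the suffix after P is nullable, so FOLLOW(P) ⊇ FOLLOW(Q) = {d, e, g}. Thus FOLLOW(P) = {$, d, e, g}.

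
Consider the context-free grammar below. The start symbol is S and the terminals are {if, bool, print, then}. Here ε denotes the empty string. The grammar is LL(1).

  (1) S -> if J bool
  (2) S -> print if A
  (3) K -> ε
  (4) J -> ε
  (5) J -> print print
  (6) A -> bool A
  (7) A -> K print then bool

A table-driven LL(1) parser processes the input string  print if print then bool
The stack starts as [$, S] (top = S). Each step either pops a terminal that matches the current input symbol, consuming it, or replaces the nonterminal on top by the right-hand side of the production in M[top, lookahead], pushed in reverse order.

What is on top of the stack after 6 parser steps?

then

step 1: stack=$ S  input=print if print then bool $  — expand S -> print if A
step 2: stack=$ A if print  input=print if print then bool $  — match print
step 3: stack=$ A if  input=if print then bool $  — match if
step 4: stack=$ A  input=print then bool $  — expand A -> K print then bool
step 5: stack=$ bool then print K  input=print then bool $  — expand K -> ε
step 6: stack=$ bool then print  input=print then bool $  — match print
Stack after step 6: $ bool then (top = then).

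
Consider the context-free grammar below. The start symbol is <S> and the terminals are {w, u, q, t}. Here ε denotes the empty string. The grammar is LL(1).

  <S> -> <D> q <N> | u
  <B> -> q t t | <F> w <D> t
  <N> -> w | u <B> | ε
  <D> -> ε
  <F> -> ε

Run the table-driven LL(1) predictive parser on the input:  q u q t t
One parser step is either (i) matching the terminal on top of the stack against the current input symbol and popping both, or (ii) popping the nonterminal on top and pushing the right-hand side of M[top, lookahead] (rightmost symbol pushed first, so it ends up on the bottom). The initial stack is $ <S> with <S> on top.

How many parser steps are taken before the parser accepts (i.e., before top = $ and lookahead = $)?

9

     Stack        Input        Action
  1  $ <S>        q u q t t $  expand <S> -> <D> q <N>
  2  $ <N> q <D>  q u q t t $  expand <D> -> ε
  3  $ <N> q      q u q t t $  match q
  4  $ <N>        u q t t $    expand <N> -> u <B>
  5  $ <B> u      u q t t $    match u
  6  $ <B>        q t t $      expand <B> -> q t t
  7  $ t t q      q t t $      match q
  8  $ t t        t t $        match t
  9  $ t          t $          match t
Accept reached after 9 steps.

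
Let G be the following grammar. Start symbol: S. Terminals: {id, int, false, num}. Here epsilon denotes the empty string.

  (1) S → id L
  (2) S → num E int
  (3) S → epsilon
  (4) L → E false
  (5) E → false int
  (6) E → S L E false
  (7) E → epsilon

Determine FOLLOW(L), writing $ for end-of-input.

FIRST(S): from S→id L we get {id}; from S→num E int we get {num}; from S→epsilon we get {epsilon}. So FIRST(S) = {epsilon, id, num}.
FIRST(L): from L→E false we get {false, id, num}. So FIRST(L) = {false, id, num}.
FIRST(E): from E→false int we get {false}; from E→S L E false we get {false, id, num}; from E→epsilon we get {epsilon}. So FIRST(E) = {epsilon, false, id, num}.
FOLLOW(S) includes $ since S is the start symbol.
FOLLOW(S): in E→S L E false, S is followed by L E false with FIRST {false, id, num}. Thus FOLLOW(S) = {$, false, id, num}.
FOLLOW(L): in S→id L, the suffix after L is empty, so FOLLOW(L) ⊇ FOLLOW(S) = {$, false, id, num}; in E→S L E false, L is followed by E false with FIRST {false, id, num}. Thus FOLLOW(L) = {$, false, id, num}.
FOLLOW(E): in S→num E int, E is followed by int with FIRST {int}; in L→E false, E is followed by false with FIRST {false}; in E→S L E false, E is followed by false with FIRST {false}. Thus FOLLOW(E) = {false, int}.

{$, false, id, num}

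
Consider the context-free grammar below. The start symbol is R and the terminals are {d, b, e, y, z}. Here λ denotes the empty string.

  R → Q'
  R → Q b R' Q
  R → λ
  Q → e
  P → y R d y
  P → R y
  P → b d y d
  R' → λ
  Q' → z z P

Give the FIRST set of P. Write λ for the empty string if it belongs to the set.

FIRST(Q): from Q→e we get {e}. So FIRST(Q) = {e}.
FIRST(R'): from R'→λ we get {λ}. So FIRST(R') = {λ}.
FIRST(Q'): from Q'→z z P we get {z}. So FIRST(Q') = {z}.
FIRST(R): from R→Q' we get {z}; from R→Q b R' Q we get {e}; from R→λ we get {λ}. So FIRST(R) = {λ, e, z}.
FIRST(P): from P→y R d y we get {y}; from P→R y we get {e, y, z}; from P→b d y d we get {b}. So FIRST(P) = {b, e, y, z}.

{b, e, y, z}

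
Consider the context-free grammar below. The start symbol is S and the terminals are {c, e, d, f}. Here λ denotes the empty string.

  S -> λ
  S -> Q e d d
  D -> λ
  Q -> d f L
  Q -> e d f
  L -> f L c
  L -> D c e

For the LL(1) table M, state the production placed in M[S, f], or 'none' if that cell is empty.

none

FIRST(D) = {λ}
FIRST(Q) = {d, e}
FIRST(S) = {λ, d, e}  (via Q e d d)
FIRST(L) = {c, f}  (via D c e)
FOLLOW(S) includes $ since S is the start symbol.
FOLLOW(S): S appears on no right-hand side. Thus FOLLOW(S) = {$}.
For S -> λ: FIRST(λ) = {λ}, so it goes in M[S, t] for t ∈ {}; since λ ∈ FIRST, also for every t ∈ FOLLOW(S) = {$}.
For S -> Q e d d: FIRST(Q e d d) = {d, e}, so it goes in M[S, t] for t ∈ {d, e}.
None of these place a production in M[S, f].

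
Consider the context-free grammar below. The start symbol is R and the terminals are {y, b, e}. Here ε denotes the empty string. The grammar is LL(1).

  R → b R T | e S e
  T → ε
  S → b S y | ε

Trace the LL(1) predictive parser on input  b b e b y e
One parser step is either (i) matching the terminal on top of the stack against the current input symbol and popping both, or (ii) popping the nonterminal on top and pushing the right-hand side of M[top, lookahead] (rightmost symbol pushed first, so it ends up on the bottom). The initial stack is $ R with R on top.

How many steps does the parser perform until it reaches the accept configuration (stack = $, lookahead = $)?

13

      Stack          Input          Action
   1  $ R            b b e b y e $  expand R → b R T
   2  $ T R b        b b e b y e $  match b
   3  $ T R          b e b y e $    expand R → b R T
   4  $ T T R b      b e b y e $    match b
   5  $ T T R        e b y e $      expand R → e S e
   6  $ T T e S e    e b y e $      match e
   7  $ T T e S      b y e $        expand S → b S y
   8  $ T T e y S b  b y e $        match b
   9  $ T T e y S    y e $          expand S → ε
  10  $ T T e y      y e $          match y
  11  $ T T e        e $            match e
  12  $ T T          $              expand T → ε
  13  $ T            $              expand T → ε
Accept reached after 13 steps.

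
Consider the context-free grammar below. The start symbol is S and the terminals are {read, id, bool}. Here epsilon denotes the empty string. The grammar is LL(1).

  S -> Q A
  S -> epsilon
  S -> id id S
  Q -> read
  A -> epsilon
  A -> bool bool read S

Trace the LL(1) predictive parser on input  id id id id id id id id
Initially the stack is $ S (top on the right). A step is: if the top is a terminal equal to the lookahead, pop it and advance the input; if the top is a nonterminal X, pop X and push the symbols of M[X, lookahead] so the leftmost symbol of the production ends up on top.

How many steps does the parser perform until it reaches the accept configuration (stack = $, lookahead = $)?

13

step 1: stack=$ S  input=id id id id id id id id $  — expand S -> id id S
step 2: stack=$ S id id  input=id id id id id id id id $  — match id
step 3: stack=$ S id  input=id id id id id id id $  — match id
step 4: stack=$ S  input=id id id id id id $  — expand S -> id id S
step 5: stack=$ S id id  input=id id id id id id $  — match id
step 6: stack=$ S id  input=id id id id id $  — match id
step 7: stack=$ S  input=id id id id $  — expand S -> id id S
step 8: stack=$ S id id  input=id id id id $  — match id
step 9: stack=$ S id  input=id id id $  — match id
step 10: stack=$ S  input=id id $  — expand S -> id id S
step 11: stack=$ S id id  input=id id $  — match id
step 12: stack=$ S id  input=id $  — match id
step 13: stack=$ S  input=$  — expand S -> epsilon
Accept reached after 13 steps.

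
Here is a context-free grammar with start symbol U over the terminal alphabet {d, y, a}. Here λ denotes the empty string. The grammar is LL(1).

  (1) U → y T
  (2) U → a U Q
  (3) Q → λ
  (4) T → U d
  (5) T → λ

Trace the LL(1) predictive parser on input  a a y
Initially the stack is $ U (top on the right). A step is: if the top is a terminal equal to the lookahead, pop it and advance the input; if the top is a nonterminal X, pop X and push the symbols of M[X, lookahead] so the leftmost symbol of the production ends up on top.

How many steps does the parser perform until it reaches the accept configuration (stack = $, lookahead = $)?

9

     Stack      Input    Action
  1  $ U        a a y $  expand U → a U Q
  2  $ Q U a    a a y $  match a
  3  $ Q U      a y $    expand U → a U Q
  4  $ Q Q U a  a y $    match a
  5  $ Q Q U    y $      expand U → y T
  6  $ Q Q T y  y $      match y
  7  $ Q Q T    $        expand T → λ
  8  $ Q Q      $        expand Q → λ
  9  $ Q        $        expand Q → λ
Accept reached after 9 steps.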